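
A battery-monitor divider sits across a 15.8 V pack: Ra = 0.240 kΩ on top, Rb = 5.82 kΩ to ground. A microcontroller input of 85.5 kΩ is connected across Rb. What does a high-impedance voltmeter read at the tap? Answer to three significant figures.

V_out ≈ 15.1 V

The load sits in parallel with Rb: Rb‖R_L = (5820 × 85500) / (5820 + 85500) = 5449 Ω.
V_out = 15.8 × 5449 / (240 + 5449) = 15.8 × 5449/5689 = 15.1 V.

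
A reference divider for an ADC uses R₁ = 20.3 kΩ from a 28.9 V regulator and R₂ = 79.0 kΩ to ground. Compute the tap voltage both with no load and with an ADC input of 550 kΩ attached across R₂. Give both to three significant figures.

Open-circuit: V = 28.9 × 79.0/(20.3 + 79.0) = 23.0 V.
With the load, R₂ becomes R₂‖R_L = 69.08 kΩ, so V = 28.9 × 69.08/89.38 = 22.3 V.

Unloaded: 23.0 V; loaded: 22.3 V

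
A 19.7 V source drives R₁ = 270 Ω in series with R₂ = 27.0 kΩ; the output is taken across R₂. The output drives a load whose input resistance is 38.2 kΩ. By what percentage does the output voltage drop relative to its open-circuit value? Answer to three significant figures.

0.695 %

The divider's output (Thévenin) resistance is R₁‖R₂ = 267.3 Ω.
Fractional drop under load = R_th/(R_th + R_L) = 267.3 / (267.3 + 38200) = 0.006949.
So the output falls by 0.695 %.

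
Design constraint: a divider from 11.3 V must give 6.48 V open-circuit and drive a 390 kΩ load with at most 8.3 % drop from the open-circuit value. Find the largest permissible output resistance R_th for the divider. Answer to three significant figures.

R_th ≤ 35.3 kΩ

Loading drop = R_th/(R_th + R_L) ≤ 0.0830, so R_th ≤ R_L · ε/(1−ε) = 390 kΩ × 0.0830/0.9170 = 35.3 kΩ.
(Any R1, R2 with R2/(R1+R2) = 0.573 and R1‖R2 ≤ 35.3 kΩ will meet the spec.)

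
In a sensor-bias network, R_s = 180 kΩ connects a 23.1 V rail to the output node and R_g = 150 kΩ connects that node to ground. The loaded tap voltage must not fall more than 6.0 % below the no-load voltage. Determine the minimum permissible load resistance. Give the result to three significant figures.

Output resistance R_th = R_s‖R_g = (180 × 150)/330.0 = 81.82 kΩ.
The fractional drop is R_th/(R_th + R_L); requiring this ≤ 0.0600 gives R_L ≥ R_th(1/0.0600 − 1) = 81.82 × 15.67 = 1.28 MΩ.

R_L(min) ≈ 1.28 MΩ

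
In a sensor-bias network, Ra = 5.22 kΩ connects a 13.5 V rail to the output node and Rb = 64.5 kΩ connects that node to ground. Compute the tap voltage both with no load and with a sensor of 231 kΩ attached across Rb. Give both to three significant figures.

Open-circuit: V = 13.5 × 64.5/(5.22 + 64.5) = 12.5 V.
With the load, Rb becomes Rb‖R_L = 50.42 kΩ, so V = 13.5 × 50.42/55.64 = 12.2 V.

Unloaded: 12.5 V; loaded: 12.2 V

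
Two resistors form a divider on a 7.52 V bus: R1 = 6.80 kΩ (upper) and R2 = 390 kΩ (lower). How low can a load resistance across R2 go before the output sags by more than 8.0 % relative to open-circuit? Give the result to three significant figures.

Output resistance R_th = R1‖R2 = (6.80 × 390)/396.8 = 6.683 kΩ.
The fractional drop is R_th/(R_th + R_L); requiring this ≤ 0.0800 gives R_L ≥ R_th(1/0.0800 − 1) = 6.683 × 11.50 = 76.9 kΩ.

R_L(min) ≈ 76.9 kΩ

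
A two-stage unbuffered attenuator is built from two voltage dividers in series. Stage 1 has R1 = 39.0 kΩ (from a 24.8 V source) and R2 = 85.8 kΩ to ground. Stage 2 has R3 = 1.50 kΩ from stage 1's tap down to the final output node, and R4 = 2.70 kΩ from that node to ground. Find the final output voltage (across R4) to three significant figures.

Stage 2 presents R3+R4 = 4.200 kΩ as a load on stage 1's tap.
Stage 1's lower leg becomes R2‖(R3+R4) = 4.004 kΩ, so V_mid = 24.8 × 4.004/43.00 = 2.309 V.
Stage 2 is itself unloaded: V_out = V_mid × R4/(R3+R4) = 2.309 × 2.70/4.200 = 1.48 V.

V_out ≈ 1.48 V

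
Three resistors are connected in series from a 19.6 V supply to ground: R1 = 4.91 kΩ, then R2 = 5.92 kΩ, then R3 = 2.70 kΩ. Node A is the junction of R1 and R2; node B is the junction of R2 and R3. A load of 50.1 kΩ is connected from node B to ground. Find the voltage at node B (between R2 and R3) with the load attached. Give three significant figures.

At node B, R3 is in parallel with the load: R3‖R_L = 2.562 kΩ.
Below node A the resistance is R2 + (R3‖R_L) = 8.482 kΩ, so V_A = 19.6 × 8.482/13.39 = 12.41 V.
Then V_B = V_A × (R3‖R_L)/(R2 + R3‖R_L) = 12.41 × 2.562/8.482 = 3.75 V.

V ≈ 3.75 V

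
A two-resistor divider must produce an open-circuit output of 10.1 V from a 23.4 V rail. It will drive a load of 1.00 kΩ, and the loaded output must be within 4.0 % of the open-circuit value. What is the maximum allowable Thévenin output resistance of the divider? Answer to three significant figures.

Loading drop = R_th/(R_th + R_L) ≤ 0.0400, so R_th ≤ R_L · ε/(1−ε) = 1.00 kΩ × 0.0400/0.9600 = 41.7 Ω.
(Any R1, R2 with R2/(R1+R2) = 0.432 and R1‖R2 ≤ 41.7 Ω will meet the spec.)

R_th ≤ 41.7 Ω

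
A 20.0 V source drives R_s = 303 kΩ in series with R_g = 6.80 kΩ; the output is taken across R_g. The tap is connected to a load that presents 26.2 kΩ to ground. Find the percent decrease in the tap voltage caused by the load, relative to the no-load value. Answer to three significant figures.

20.2 %

Unloaded V = 20.0 × 6.80/309.8 = 0.4390 V.
Loaded: R_g‖R_L = 5.399 kΩ, giving V = 20.0 × 5.399/308.4 = 0.3501 V.
Drop = (0.4390 − 0.3501) / 0.4390 = 20.2 %.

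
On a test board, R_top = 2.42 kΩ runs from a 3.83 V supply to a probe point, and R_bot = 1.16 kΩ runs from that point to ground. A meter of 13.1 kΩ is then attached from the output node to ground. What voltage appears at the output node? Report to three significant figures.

The load sits in parallel with R_bot: R_bot‖R_L = (1.16 × 13.1) / (1.16 + 13.1) = 1.066 kΩ.
V_out = 3.83 × 1.066 / (2.42 + 1.066) = 3.83 × 1.066/3.486 = 1.17 V.
(Unloaded it would have been 1.24 V.)

V_out ≈ 1.17 V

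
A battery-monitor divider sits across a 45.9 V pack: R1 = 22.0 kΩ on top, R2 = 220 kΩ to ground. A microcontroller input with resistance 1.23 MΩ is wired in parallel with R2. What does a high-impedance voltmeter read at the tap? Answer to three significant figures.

The load sits in parallel with R2: R2‖R_L = (220 × 1230) / (220 + 1230) = 186.6 kΩ.
V_out = 45.9 × 186.6 / (22.0 + 186.6) = 45.9 × 186.6/208.6 = 41.1 V.

V_out ≈ 41.1 V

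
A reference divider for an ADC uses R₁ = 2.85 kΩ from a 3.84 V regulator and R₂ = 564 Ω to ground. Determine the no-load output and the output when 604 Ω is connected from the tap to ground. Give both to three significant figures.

Open-circuit: V = 3.84 × 564/(2850 + 564) = 0.634 V.
With the load, R₂ becomes R₂‖R_L = 291.7 Ω, so V = 3.84 × 291.7/3142 = 0.356 V.

Unloaded: 0.634 V; loaded: 0.356 V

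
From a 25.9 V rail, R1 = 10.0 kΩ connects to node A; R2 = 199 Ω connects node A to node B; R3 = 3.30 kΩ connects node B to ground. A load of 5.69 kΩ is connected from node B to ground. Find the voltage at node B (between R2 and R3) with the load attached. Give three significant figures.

V ≈ 4.40 V

At node B, R3 is in parallel with the load: R3‖R_L = 2089 Ω.
Below node A the resistance is R2 + (R3‖R_L) = 2288 Ω, so V_A = 25.9 × 2288/12290 = 4.822 V.
Then V_B = V_A × (R3‖R_L)/(R2 + R3‖R_L) = 4.822 × 2089/2288 = 4.40 V.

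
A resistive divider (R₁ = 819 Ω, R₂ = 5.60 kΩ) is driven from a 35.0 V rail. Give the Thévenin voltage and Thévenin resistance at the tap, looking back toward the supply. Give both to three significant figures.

V_th is the open-circuit tap voltage: 35.0 × 5600/(819 + 5600) = 30.5 V.
With the supply zeroed, R₁ and R₂ appear in parallel from the tap: R_th = R₁‖R₂ = (819 × 5600)/6419 = 715 Ω.

V_th = 30.5 V, R_th = 715 Ω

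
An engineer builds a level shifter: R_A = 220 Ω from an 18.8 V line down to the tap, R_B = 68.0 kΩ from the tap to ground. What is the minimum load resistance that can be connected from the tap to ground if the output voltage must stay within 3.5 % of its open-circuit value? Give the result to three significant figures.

Output resistance R_th = R_A‖R_B = (220 × 68000)/68220 = 219.3 Ω.
The fractional drop is R_th/(R_th + R_L); requiring this ≤ 0.0350 gives R_L ≥ R_th(1/0.0350 − 1) = 219.3 × 27.57 = 6.05 kΩ.

R_L(min) ≈ 6.05 kΩ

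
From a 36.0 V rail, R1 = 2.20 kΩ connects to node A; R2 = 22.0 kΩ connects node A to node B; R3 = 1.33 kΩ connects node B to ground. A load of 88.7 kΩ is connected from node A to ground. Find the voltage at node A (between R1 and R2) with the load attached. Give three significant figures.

V ≈ 32.2 V

Below node A the series string R2+R3 = 23.33 kΩ sits in parallel with the 88.7 kΩ load: 18.47 kΩ.
V_A = 36.0 × 18.47/(2.20 + 18.47) = 32.2 V.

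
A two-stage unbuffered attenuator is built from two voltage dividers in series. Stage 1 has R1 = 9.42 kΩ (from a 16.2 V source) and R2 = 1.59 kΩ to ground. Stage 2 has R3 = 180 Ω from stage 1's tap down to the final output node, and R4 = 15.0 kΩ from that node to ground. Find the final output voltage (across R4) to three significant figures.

Stage 2 presents R3+R4 = 15180 Ω as a load on stage 1's tap.
Stage 1's lower leg becomes R2‖(R3+R4) = 1439 Ω, so V_mid = 16.2 × 1439/10860 = 2.147 V.
Stage 2 is itself unloaded: V_out = V_mid × R4/(R3+R4) = 2.147 × 15000/15180 = 2.12 V.

V_out ≈ 2.12 V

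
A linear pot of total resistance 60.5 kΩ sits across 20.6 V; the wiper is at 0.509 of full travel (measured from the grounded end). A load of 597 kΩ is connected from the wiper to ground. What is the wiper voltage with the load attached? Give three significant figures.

V ≈ 10.2 V

The wiper splits the pot into (1−α)R = 29.71 kΩ above and αR = 30.79 kΩ below.
Lower section ‖ load = 29.28 kΩ.
V_wiper = 20.6 × 29.28/(29.71 + 29.28) = 10.2 V.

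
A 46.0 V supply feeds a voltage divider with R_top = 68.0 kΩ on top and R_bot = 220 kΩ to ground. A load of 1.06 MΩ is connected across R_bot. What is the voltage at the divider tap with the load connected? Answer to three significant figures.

V_out ≈ 33.5 V

The load sits in parallel with R_bot: R_bot‖R_L = (220 × 1060) / (220 + 1060) = 182.2 kΩ.
V_out = 46.0 × 182.2 / (68.0 + 182.2) = 46.0 × 182.2/250.2 = 33.5 V.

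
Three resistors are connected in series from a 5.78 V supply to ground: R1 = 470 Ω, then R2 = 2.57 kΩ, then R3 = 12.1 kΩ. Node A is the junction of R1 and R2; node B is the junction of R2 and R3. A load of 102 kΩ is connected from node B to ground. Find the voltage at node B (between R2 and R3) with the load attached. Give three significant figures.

At node B, R3 is in parallel with the load: R3‖R_L = 10820 Ω.
Below node A the resistance is R2 + (R3‖R_L) = 13390 Ω, so V_A = 5.78 × 13390/13860 = 5.584 V.
Then V_B = V_A × (R3‖R_L)/(R2 + R3‖R_L) = 5.584 × 10820/13390 = 4.51 V.

V ≈ 4.51 V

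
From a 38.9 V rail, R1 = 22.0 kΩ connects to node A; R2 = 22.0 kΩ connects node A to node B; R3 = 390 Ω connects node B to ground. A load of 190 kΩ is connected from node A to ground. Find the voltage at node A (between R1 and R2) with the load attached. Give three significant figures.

V ≈ 18.5 V

Below node A the series string R2+R3 = 22390 Ω sits in parallel with the 190000 Ω load: 20030 Ω.
V_A = 38.9 × 20030/(22000 + 20030) = 18.5 V.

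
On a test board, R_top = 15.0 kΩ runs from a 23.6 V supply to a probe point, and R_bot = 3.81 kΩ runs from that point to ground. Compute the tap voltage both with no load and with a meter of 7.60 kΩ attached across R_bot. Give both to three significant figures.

Unloaded: 4.78 V; loaded: 3.41 V

Open-circuit: V = 23.6 × 3.81/(15.0 + 3.81) = 4.78 V.
With the load, R_bot becomes R_bot‖R_L = 2.538 kΩ, so V = 23.6 × 2.538/17.54 = 3.41 V.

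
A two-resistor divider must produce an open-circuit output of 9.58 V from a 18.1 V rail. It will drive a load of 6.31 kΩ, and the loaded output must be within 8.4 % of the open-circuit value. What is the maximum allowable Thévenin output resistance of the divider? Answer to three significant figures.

Loading drop = R_th/(R_th + R_L) ≤ 0.0840, so R_th ≤ R_L · ε/(1−ε) = 6.31 kΩ × 0.0840/0.9160 = 579 Ω.

R_th ≤ 579 Ω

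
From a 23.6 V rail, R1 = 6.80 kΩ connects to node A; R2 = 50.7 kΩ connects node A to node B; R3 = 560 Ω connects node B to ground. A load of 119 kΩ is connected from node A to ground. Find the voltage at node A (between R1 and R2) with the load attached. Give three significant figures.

V ≈ 19.8 V

Below node A the series string R2+R3 = 51260 Ω sits in parallel with the 119000 Ω load: 35830 Ω.
V_A = 23.6 × 35830/(6800 + 35830) = 19.8 V.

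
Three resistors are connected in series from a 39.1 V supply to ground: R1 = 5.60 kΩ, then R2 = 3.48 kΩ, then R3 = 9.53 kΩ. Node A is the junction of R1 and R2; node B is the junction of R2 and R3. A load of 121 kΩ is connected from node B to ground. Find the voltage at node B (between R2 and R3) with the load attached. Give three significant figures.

At node B, R3 is in parallel with the load: R3‖R_L = 8.834 kΩ.
Below node A the resistance is R2 + (R3‖R_L) = 12.31 kΩ, so V_A = 39.1 × 12.31/17.91 = 26.88 V.
Then V_B = V_A × (R3‖R_L)/(R2 + R3‖R_L) = 26.88 × 8.834/12.31 = 19.3 V.

V ≈ 19.3 V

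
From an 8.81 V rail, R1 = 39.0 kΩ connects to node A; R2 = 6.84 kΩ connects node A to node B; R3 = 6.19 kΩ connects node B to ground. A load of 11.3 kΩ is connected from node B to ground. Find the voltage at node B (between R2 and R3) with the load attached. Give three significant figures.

At node B, R3 is in parallel with the load: R3‖R_L = 3.999 kΩ.
Below node A the resistance is R2 + (R3‖R_L) = 10.84 kΩ, so V_A = 8.81 × 10.84/49.84 = 1.916 V.
Then V_B = V_A × (R3‖R_L)/(R2 + R3‖R_L) = 1.916 × 3.999/10.84 = 0.707 V.

V ≈ 0.707 V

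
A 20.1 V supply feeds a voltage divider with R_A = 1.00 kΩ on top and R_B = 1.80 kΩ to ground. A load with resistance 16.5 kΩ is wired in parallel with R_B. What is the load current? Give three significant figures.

I_L ≈ 0.754 mA

R_B‖R_L = 1.623 kΩ; V_out = 20.1 × 1.623/2.623 = 12.44 V.
I_L = V_out / R_L = 12.44 / 16.5 kΩ = 0.754 mA.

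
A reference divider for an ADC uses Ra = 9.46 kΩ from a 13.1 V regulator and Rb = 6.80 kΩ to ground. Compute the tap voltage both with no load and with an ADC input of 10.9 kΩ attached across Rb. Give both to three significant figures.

Unloaded: 5.48 V; loaded: 4.02 V

Open-circuit: V = 13.1 × 6.80/(9.46 + 6.80) = 5.48 V.
With the load, Rb becomes Rb‖R_L = 4.188 kΩ, so V = 13.1 × 4.188/13.65 = 4.02 V.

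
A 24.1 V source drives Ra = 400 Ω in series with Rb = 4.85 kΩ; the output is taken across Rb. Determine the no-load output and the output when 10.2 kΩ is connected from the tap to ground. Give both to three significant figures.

Open-circuit: V = 24.1 × 4850/(400 + 4850) = 22.3 V.
With the load, Rb becomes Rb‖R_L = 3287 Ω, so V = 24.1 × 3287/3687 = 21.5 V.

Unloaded: 22.3 V; loaded: 21.5 V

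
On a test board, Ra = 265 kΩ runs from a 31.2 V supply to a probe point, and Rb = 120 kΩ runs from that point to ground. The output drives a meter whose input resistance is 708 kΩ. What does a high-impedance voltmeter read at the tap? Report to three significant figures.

The load sits in parallel with Rb: Rb‖R_L = (120 × 708) / (120 + 708) = 102.6 kΩ.
V_out = 31.2 × 102.6 / (265 + 102.6) = 31.2 × 102.6/367.6 = 8.71 V.

V_out ≈ 8.71 V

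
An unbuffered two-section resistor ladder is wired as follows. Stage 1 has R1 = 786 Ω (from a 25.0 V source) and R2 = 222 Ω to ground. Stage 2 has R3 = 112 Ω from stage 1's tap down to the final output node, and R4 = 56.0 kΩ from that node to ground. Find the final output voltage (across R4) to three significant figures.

V_out ≈ 5.48 V

Stage 2 presents R3+R4 = 56110 Ω as a load on stage 1's tap.
Stage 1's lower leg becomes R2‖(R3+R4) = 221.1 Ω, so V_mid = 25.0 × 221.1/1007 = 5.489 V.
Stage 2 is itself unloaded: V_out = V_mid × R4/(R3+R4) = 5.489 × 56000/56110 = 5.48 V.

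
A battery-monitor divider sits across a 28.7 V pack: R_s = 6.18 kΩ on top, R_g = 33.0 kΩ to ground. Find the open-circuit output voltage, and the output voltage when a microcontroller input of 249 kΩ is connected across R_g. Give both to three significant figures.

Open-circuit: V = 28.7 × 33.0/(6.18 + 33.0) = 24.2 V.
With the load, R_g becomes R_g‖R_L = 29.14 kΩ, so V = 28.7 × 29.14/35.32 = 23.7 V.

Unloaded: 24.2 V; loaded: 23.7 V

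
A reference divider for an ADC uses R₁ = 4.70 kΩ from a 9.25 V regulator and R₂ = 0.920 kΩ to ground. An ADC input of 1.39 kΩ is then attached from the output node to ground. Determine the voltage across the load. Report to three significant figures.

The load sits in parallel with R₂: R₂‖R_L = (920 × 1390) / (920 + 1390) = 553.6 Ω.
V_out = 9.25 × 553.6 / (4700 + 553.6) = 9.25 × 553.6/5254 = 0.975 V.
(Unloaded it would have been 1.51 V.)

V_out ≈ 0.975 V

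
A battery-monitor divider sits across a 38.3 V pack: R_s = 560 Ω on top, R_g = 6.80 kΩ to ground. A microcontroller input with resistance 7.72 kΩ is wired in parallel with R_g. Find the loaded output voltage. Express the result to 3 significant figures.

V_out ≈ 33.2 V

The load sits in parallel with R_g: R_g‖R_L = (6800 × 7720) / (6800 + 7720) = 3615 Ω.
V_out = 38.3 × 3615 / (560 + 3615) = 38.3 × 3615/4175 = 33.2 V.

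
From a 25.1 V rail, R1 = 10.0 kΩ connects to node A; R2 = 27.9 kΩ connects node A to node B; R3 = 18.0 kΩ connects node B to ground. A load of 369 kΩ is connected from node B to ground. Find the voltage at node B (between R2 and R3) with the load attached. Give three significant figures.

V ≈ 7.82 V

At node B, R3 is in parallel with the load: R3‖R_L = 17.16 kΩ.
Below node A the resistance is R2 + (R3‖R_L) = 45.06 kΩ, so V_A = 25.1 × 45.06/55.06 = 20.54 V.
Then V_B = V_A × (R3‖R_L)/(R2 + R3‖R_L) = 20.54 × 17.16/45.06 = 7.82 V.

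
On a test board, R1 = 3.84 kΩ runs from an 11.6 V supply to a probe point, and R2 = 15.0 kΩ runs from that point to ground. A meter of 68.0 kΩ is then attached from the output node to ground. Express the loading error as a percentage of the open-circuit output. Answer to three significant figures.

The divider's output (Thévenin) resistance is R1‖R2 = 3.057 kΩ.
Fractional drop under load = R_th/(R_th + R_L) = 3.057 / (3.057 + 68.0) = 0.04303.
So the output falls by 4.30 %.

4.30 %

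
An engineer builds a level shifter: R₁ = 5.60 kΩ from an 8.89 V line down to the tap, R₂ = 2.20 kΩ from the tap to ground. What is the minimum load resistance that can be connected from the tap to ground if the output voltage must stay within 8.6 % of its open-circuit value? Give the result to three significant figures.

Output resistance R_th = R₁‖R₂ = (5.60 × 2.20)/7.800 = 1.579 kΩ.
The fractional drop is R_th/(R_th + R_L); requiring this ≤ 0.0860 gives R_L ≥ R_th(1/0.0860 − 1) = 1.579 × 10.63 = 16.8 kΩ.

R_L(min) ≈ 16.8 kΩ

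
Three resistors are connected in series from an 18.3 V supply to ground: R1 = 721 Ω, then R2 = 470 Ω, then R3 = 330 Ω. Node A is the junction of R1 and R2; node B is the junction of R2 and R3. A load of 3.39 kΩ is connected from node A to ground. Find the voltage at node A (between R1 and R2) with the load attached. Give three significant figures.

Below node A the series string R2+R3 = 800.0 Ω sits in parallel with the 3390 Ω load: 647.3 Ω.
V_A = 18.3 × 647.3/(721 + 647.3) = 8.66 V.

V ≈ 8.66 V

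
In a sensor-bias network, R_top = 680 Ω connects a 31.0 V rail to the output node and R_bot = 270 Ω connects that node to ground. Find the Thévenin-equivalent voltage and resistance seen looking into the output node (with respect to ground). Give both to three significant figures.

V_th = 8.81 V, R_th = 193 Ω

V_th is the open-circuit tap voltage: 31.0 × 270/(680 + 270) = 8.81 V.
With the supply zeroed, R_top and R_bot appear in parallel from the tap: R_th = R_top‖R_bot = (680 × 270)/950.0 = 193 Ω.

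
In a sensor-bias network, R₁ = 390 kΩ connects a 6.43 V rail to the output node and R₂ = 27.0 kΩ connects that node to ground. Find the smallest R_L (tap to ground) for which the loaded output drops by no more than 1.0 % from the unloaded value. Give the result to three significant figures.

Output resistance R_th = R₁‖R₂ = (390 × 27.0)/417.0 = 25.25 kΩ.
The fractional drop is R_th/(R_th + R_L); requiring this ≤ 0.0100 gives R_L ≥ R_th(1/0.0100 − 1) = 25.25 × 99.00 = 2.50 MΩ.

R_L(min) ≈ 2.50 MΩ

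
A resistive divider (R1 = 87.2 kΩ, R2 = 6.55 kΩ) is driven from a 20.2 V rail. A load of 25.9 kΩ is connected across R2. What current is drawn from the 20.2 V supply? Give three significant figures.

R2‖R_L = 5.228 kΩ, so the source sees R1 + R2‖R_L = 92.43 kΩ.
I = 20.2 V / 92.43 kΩ = 0.219 mA.

I ≈ 0.219 mA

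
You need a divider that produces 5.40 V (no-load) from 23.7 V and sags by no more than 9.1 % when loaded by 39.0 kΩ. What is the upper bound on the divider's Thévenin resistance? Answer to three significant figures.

R_th ≤ 3.90 kΩ

Loading drop = R_th/(R_th + R_L) ≤ 0.0910, so R_th ≤ R_L · ε/(1−ε) = 39.0 kΩ × 0.0910/0.9090 = 3.90 kΩ.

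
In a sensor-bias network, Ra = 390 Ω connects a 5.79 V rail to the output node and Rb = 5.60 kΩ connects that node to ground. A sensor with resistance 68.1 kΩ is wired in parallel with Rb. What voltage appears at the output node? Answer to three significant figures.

V_out ≈ 5.38 V

The load sits in parallel with Rb: Rb‖R_L = (5600 × 68100) / (5600 + 68100) = 5174 Ω.
V_out = 5.79 × 5174 / (390 + 5174) = 5.79 × 5174/5564 = 5.38 V.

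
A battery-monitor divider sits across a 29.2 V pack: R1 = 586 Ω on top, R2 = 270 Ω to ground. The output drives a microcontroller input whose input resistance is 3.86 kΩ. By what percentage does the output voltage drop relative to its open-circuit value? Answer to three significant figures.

The divider's output (Thévenin) resistance is R1‖R2 = 184.8 Ω.
Fractional drop under load = R_th/(R_th + R_L) = 184.8 / (184.8 + 3860) = 0.04570.
So the output falls by 4.57 %.

4.57 %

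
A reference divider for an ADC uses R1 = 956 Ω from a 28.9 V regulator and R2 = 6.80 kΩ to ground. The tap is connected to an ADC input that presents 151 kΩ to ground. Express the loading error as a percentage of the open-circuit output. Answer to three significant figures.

0.552 %

The divider's output (Thévenin) resistance is R1‖R2 = 838.2 Ω.
Fractional drop under load = R_th/(R_th + R_L) = 838.2 / (838.2 + 151000) = 0.005520.
So the output falls by 0.552 %.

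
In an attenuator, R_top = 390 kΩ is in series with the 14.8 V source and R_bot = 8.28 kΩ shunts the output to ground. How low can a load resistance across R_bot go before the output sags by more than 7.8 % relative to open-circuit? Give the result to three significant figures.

R_L(min) ≈ 95.8 kΩ

Output resistance R_th = R_top‖R_bot = (390 × 8.28)/398.3 = 8.108 kΩ.
The fractional drop is R_th/(R_th + R_L); requiring this ≤ 0.0780 gives R_L ≥ R_th(1/0.0780 − 1) = 8.108 × 11.82 = 95.8 kΩ.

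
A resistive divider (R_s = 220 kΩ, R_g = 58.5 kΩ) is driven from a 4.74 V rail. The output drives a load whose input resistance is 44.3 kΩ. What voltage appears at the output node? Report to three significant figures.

V_out ≈ 0.487 V

The load sits in parallel with R_g: R_g‖R_L = (58.5 × 44.3) / (58.5 + 44.3) = 25.21 kΩ.
V_out = 4.74 × 25.21 / (220 + 25.21) = 4.74 × 25.21/245.2 = 0.487 V.
(Unloaded it would have been 0.996 V.)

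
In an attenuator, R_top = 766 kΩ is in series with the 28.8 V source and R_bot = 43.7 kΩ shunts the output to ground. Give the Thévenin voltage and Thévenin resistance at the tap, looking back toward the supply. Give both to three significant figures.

V_th = 1.55 V, R_th = 41.3 kΩ

V_th is the open-circuit tap voltage: 28.8 × 43.7/(766 + 43.7) = 1.55 V.
With the supply zeroed, R_top and R_bot appear in parallel from the tap: R_th = R_top‖R_bot = (766 × 43.7)/809.7 = 41.3 kΩ.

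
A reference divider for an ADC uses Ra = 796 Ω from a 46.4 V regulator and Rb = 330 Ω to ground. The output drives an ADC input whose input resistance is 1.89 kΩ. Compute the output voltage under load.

The load sits in parallel with Rb: Rb‖R_L = (330 × 1890) / (330 + 1890) = 280.9 Ω.
V_out = 46.4 × 280.9 / (796 + 280.9) = 46.4 × 280.9/1077 = 12.1 V.

V_out ≈ 12.1 V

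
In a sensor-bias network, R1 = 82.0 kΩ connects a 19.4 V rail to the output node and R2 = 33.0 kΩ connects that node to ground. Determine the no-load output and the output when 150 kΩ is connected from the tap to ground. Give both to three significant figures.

Open-circuit: V = 19.4 × 33.0/(82.0 + 33.0) = 5.57 V.
With the load, R2 becomes R2‖R_L = 27.05 kΩ, so V = 19.4 × 27.05/109.0 = 4.81 V.

Unloaded: 5.57 V; loaded: 4.81 V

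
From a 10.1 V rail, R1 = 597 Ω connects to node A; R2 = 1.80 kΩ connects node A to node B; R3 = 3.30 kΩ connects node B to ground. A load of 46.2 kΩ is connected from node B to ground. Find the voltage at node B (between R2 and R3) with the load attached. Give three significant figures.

V ≈ 5.68 V

At node B, R3 is in parallel with the load: R3‖R_L = 3080 Ω.
Below node A the resistance is R2 + (R3‖R_L) = 4880 Ω, so V_A = 10.1 × 4880/5477 = 8.999 V.
Then V_B = V_A × (R3‖R_L)/(R2 + R3‖R_L) = 8.999 × 3080/4880 = 5.68 V.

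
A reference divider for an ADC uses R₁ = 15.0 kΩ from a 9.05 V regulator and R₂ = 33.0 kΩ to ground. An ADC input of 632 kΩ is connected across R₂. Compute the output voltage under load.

The load sits in parallel with R₂: R₂‖R_L = (33.0 × 632) / (33.0 + 632) = 31.36 kΩ.
V_out = 9.05 × 31.36 / (15.0 + 31.36) = 9.05 × 31.36/46.36 = 6.12 V.

V_out ≈ 6.12 V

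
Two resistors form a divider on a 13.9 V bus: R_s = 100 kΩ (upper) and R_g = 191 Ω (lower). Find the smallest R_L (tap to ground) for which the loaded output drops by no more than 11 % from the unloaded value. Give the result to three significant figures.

Output resistance R_th = R_s‖R_g = (100000 × 191)/100200 = 190.6 Ω.
The fractional drop is R_th/(R_th + R_L); requiring this ≤ 0.110 gives R_L ≥ R_th(1/0.110 − 1) = 190.6 × 8.091 = 1.54 kΩ.

R_L(min) ≈ 1.54 kΩ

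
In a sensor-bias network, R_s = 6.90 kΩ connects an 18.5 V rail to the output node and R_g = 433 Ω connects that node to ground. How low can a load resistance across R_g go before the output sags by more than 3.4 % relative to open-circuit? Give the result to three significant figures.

R_L(min) ≈ 11.6 kΩ

Output resistance R_th = R_s‖R_g = (6900 × 433)/7333 = 407.4 Ω.
The fractional drop is R_th/(R_th + R_L); requiring this ≤ 0.0340 gives R_L ≥ R_th(1/0.0340 − 1) = 407.4 × 28.41 = 11.6 kΩ.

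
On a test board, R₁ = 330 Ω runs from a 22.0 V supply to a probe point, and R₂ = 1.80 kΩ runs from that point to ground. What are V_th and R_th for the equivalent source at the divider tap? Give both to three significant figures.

V_th = 18.6 V, R_th = 279 Ω

V_th is the open-circuit tap voltage: 22.0 × 1800/(330 + 1800) = 18.6 V.
With the supply zeroed, R₁ and R₂ appear in parallel from the tap: R_th = R₁‖R₂ = (330 × 1800)/2130 = 279 Ω.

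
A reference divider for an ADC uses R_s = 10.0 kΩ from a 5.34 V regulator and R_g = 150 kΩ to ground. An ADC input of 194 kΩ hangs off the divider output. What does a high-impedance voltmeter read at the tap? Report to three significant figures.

The load sits in parallel with R_g: R_g‖R_L = (150 × 194) / (150 + 194) = 84.59 kΩ.
V_out = 5.34 × 84.59 / (10.0 + 84.59) = 5.34 × 84.59/94.59 = 4.78 V.
(Unloaded it would have been 5.01 V.)

V_out ≈ 4.78 V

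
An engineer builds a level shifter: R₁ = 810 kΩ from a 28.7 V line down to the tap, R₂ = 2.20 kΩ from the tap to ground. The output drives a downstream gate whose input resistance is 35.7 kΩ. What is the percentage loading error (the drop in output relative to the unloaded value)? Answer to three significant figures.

The divider's output (Thévenin) resistance is R₁‖R₂ = 2.194 kΩ.
Fractional drop under load = R_th/(R_th + R_L) = 2.194 / (2.194 + 35.7) = 0.05790.
So the output falls by 5.79 %.

5.79 %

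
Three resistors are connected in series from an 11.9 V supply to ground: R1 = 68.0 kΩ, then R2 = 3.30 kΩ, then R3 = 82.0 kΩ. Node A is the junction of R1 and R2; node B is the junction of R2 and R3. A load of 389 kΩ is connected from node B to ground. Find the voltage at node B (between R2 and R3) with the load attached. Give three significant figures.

V ≈ 5.80 V

At node B, R3 is in parallel with the load: R3‖R_L = 67.72 kΩ.
Below node A the resistance is R2 + (R3‖R_L) = 71.02 kΩ, so V_A = 11.9 × 71.02/139.0 = 6.079 V.
Then V_B = V_A × (R3‖R_L)/(R2 + R3‖R_L) = 6.079 × 67.72/71.02 = 5.80 V.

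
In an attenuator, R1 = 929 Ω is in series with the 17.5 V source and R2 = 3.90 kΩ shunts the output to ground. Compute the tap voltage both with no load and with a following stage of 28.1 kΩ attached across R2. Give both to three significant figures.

Unloaded: 14.1 V; loaded: 13.8 V

Open-circuit: V = 17.5 × 3900/(929 + 3900) = 14.1 V.
With the load, R2 becomes R2‖R_L = 3425 Ω, so V = 17.5 × 3425/4354 = 13.8 V.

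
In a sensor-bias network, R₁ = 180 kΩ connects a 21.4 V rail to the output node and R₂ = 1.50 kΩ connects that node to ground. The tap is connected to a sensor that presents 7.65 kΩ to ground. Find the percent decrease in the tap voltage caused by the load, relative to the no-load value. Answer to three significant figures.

16.3 %

Unloaded V = 21.4 × 1.50/181.5 = 0.1769 V.
Loaded: R₂‖R_L = 1.254 kΩ, giving V = 21.4 × 1.254/181.3 = 0.1481 V.
Drop = (0.1769 − 0.1481) / 0.1769 = 16.3 %.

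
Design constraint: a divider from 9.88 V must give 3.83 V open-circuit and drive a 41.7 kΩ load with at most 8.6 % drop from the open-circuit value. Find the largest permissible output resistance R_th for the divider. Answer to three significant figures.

Loading drop = R_th/(R_th + R_L) ≤ 0.0860, so R_th ≤ R_L · ε/(1−ε) = 41.7 kΩ × 0.0860/0.9140 = 3.92 kΩ.
(Any R1, R2 with R2/(R1+R2) = 0.388 and R1‖R2 ≤ 3.92 kΩ will meet the spec.)

R_th ≤ 3.92 kΩ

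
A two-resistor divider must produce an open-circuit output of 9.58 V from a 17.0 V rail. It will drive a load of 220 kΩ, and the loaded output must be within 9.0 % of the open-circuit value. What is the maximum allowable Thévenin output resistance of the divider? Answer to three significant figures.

Loading drop = R_th/(R_th + R_L) ≤ 0.0900, so R_th ≤ R_L · ε/(1−ε) = 220 kΩ × 0.0900/0.9100 = 21.8 kΩ.

R_th ≤ 21.8 kΩ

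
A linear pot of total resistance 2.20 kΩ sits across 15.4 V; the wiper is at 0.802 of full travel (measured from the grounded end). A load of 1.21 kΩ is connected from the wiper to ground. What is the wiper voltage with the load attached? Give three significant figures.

The wiper splits the pot into (1−α)R = 435.6 Ω above and αR = 1764 Ω below.
Lower section ‖ load = 717.8 Ω.
V_wiper = 15.4 × 717.8/(435.6 + 717.8) = 9.58 V.

V ≈ 9.58 V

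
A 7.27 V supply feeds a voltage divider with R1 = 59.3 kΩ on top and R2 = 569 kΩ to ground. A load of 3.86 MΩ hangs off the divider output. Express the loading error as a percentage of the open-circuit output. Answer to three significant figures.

The divider's output (Thévenin) resistance is R1‖R2 = 53.70 kΩ.
Fractional drop under load = R_th/(R_th + R_L) = 53.70 / (53.70 + 3860) = 0.01372.
So the output falls by 1.37 %.

1.37 %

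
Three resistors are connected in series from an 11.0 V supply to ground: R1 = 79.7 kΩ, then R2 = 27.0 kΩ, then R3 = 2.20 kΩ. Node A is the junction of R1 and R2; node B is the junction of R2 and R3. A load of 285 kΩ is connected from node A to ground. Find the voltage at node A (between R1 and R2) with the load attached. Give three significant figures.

V ≈ 2.74 V

Below node A the series string R2+R3 = 29.20 kΩ sits in parallel with the 285 kΩ load: 26.49 kΩ.
V_A = 11.0 × 26.49/(79.7 + 26.49) = 2.74 V.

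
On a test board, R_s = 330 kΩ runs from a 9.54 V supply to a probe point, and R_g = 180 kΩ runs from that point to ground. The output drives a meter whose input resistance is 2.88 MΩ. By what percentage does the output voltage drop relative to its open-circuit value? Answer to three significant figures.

The divider's output (Thévenin) resistance is R_s‖R_g = 116.5 kΩ.
Fractional drop under load = R_th/(R_th + R_L) = 116.5 / (116.5 + 2880) = 0.03887.
So the output falls by 3.89 %.

3.89 %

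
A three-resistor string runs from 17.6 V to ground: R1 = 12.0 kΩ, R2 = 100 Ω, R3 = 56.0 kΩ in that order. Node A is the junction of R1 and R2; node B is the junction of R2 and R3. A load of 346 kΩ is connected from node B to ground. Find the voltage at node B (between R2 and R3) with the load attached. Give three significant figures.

V ≈ 14.1 V

At node B, R3 is in parallel with the load: R3‖R_L = 48200 Ω.
Below node A the resistance is R2 + (R3‖R_L) = 48300 Ω, so V_A = 17.6 × 48300/60300 = 14.10 V.
Then V_B = V_A × (R3‖R_L)/(R2 + R3‖R_L) = 14.10 × 48200/48300 = 14.1 V.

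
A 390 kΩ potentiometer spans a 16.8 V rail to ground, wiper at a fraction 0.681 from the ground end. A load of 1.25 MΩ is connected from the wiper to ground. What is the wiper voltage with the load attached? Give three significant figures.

V ≈ 10.7 V

The wiper splits the pot into (1−α)R = 124.4 kΩ above and αR = 265.6 kΩ below.
Lower section ‖ load = 219.0 kΩ.
V_wiper = 16.8 × 219.0/(124.4 + 219.0) = 10.7 V.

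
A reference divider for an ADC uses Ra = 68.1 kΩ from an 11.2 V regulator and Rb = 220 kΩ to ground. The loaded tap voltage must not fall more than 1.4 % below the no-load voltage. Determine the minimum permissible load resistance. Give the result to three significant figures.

R_L(min) ≈ 3.66 MΩ

Output resistance R_th = Ra‖Rb = (68.1 × 220)/288.1 = 52.00 kΩ.
The fractional drop is R_th/(R_th + R_L); requiring this ≤ 0.0140 gives R_L ≥ R_th(1/0.0140 − 1) = 52.00 × 70.43 = 3.66 MΩ.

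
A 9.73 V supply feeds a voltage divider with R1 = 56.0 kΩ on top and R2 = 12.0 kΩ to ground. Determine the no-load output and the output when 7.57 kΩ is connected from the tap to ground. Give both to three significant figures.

Open-circuit: V = 9.73 × 12.0/(56.0 + 12.0) = 1.72 V.
With the load, R2 becomes R2‖R_L = 4.642 kΩ, so V = 9.73 × 4.642/60.64 = 0.745 V.

Unloaded: 1.72 V; loaded: 0.745 V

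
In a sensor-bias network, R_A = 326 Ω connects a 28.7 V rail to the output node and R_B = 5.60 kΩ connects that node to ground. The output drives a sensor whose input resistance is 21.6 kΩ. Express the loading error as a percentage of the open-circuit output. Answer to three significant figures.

1.41 %

The divider's output (Thévenin) resistance is R_A‖R_B = 308.1 Ω.
Fractional drop under load = R_th/(R_th + R_L) = 308.1 / (308.1 + 21600) = 0.01406.
So the output falls by 1.41 %.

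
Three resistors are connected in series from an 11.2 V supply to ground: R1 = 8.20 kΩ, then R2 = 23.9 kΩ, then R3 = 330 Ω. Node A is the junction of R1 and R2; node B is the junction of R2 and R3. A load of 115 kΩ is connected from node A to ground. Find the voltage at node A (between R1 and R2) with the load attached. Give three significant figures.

V ≈ 7.94 V

Below node A the series string R2+R3 = 24230 Ω sits in parallel with the 115000 Ω load: 20010 Ω.
V_A = 11.2 × 20010/(8200 + 20010) = 7.94 V.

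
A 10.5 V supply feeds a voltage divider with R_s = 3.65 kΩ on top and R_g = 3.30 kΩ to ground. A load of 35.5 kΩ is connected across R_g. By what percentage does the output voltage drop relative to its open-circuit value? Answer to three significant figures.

4.65 %

The divider's output (Thévenin) resistance is R_s‖R_g = 1.733 kΩ.
Fractional drop under load = R_th/(R_th + R_L) = 1.733 / (1.733 + 35.5) = 0.04655.
So the output falls by 4.65 %.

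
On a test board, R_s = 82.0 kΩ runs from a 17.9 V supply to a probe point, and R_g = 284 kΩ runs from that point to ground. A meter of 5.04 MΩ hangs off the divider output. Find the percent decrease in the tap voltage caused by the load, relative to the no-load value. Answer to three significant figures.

The divider's output (Thévenin) resistance is R_s‖R_g = 63.63 kΩ.
Fractional drop under load = R_th/(R_th + R_L) = 63.63 / (63.63 + 5040) = 0.01247.
So the output falls by 1.25 %.

1.25 %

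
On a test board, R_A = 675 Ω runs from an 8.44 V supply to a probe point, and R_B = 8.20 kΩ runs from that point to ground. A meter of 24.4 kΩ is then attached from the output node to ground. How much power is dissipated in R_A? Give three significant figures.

Total resistance from the source is R_A + (R_B‖R_L) = 6812 Ω, so I = 8.44/6812 Ω = 1.239 mA.
P = I²·R_A = (1.239 mA)² × 675 Ω = 1.04 mW.

P ≈ 1.04 mW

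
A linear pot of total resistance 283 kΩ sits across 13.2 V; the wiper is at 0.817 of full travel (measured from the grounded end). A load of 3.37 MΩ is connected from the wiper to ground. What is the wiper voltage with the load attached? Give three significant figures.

The wiper splits the pot into (1−α)R = 51.79 kΩ above and αR = 231.2 kΩ below.
Lower section ‖ load = 216.4 kΩ.
V_wiper = 13.2 × 216.4/(51.79 + 216.4) = 10.7 V.

V ≈ 10.7 V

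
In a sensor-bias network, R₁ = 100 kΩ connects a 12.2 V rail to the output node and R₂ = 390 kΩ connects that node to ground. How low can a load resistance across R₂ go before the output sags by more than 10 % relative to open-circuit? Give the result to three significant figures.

R_L(min) ≈ 716 kΩ

Output resistance R_th = R₁‖R₂ = (100 × 390)/490.0 = 79.59 kΩ.
The fractional drop is R_th/(R_th + R_L); requiring this ≤ 0.100 gives R_L ≥ R_th(1/0.100 − 1) = 79.59 × 9.000 = 716 kΩ.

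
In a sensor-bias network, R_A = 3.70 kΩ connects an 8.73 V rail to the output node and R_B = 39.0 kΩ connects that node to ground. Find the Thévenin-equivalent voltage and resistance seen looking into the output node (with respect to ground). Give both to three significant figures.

V_th = 7.97 V, R_th = 3.38 kΩ

V_th is the open-circuit tap voltage: 8.73 × 39.0/(3.70 + 39.0) = 7.97 V.
With the supply zeroed, R_A and R_B appear in parallel from the tap: R_th = R_A‖R_B = (3.70 × 39.0)/42.70 = 3.38 kΩ.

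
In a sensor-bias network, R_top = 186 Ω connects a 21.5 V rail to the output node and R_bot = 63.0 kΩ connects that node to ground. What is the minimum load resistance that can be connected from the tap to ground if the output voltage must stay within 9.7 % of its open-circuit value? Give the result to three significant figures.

Output resistance R_th = R_top‖R_bot = (186 × 63000)/63190 = 185.5 Ω.
The fractional drop is R_th/(R_th + R_L); requiring this ≤ 0.0970 gives R_L ≥ R_th(1/0.0970 − 1) = 185.5 × 9.309 = 1.73 kΩ.

R_L(min) ≈ 1.73 kΩ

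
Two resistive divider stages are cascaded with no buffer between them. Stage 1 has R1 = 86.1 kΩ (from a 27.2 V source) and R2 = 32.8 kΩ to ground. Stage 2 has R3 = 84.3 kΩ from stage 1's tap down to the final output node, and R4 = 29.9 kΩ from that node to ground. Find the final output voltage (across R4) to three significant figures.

V_out ≈ 1.63 V

Stage 2 presents R3+R4 = 114.2 kΩ as a load on stage 1's tap.
Stage 1's lower leg becomes R2‖(R3+R4) = 25.48 kΩ, so V_mid = 27.2 × 25.48/111.6 = 6.212 V.
Stage 2 is itself unloaded: V_out = V_mid × R4/(R3+R4) = 6.212 × 29.9/114.2 = 1.63 V.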